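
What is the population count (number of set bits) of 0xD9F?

9

0xD9F = 110110011111
Count the 1s: 1 + 1 + 1 + 1 + 1 + 1 + 1 + 1 + 1 = 9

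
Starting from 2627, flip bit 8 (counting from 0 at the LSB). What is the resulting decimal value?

2883

x = 101001000011
bit 8 is currently 0; toggle it via x ^ (1 << 8) = x ^ 256
→ 101101000011 = 2883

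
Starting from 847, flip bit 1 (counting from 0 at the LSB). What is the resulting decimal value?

x = 1101001111
bit 1 is currently 1; toggle it via x ^ (1 << 1) = x ^ 2
→ 1101001101 = 845

845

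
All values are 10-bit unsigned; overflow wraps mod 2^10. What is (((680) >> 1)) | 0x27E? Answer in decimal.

894

680 = 1010101000
→ >> 1 → 0101010100 = 340
0x27E = 1001111110
→ | → 1101111110 = 894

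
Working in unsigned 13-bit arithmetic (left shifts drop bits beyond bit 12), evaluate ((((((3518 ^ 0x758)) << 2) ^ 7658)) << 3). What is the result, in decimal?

5008

3518 = 0110110111110
0x758 = 0011101011000
→ ^ → 0101011100110 = 2790
→ << 2 (mod 2^13) → 0101110011000 = 2968
7658 = 1110111101010
→ ^ → 1011001110010 = 5746
→ << 3 (mod 2^13) → 1001110010000 = 5008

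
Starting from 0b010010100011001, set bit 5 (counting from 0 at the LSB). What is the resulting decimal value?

x = 010010100011001
bit 5 is currently 0; set it via x | (1 << 5) = x | 32
→ 010010100111001 = 9529

9529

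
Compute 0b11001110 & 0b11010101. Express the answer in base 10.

196

a = 11001110
b = 11010101
AND → 11000100 = 196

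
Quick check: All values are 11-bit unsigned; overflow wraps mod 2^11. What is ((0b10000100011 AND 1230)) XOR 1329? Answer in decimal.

0b10000100011 = 10000100011
1230 = 10011001110
→ AND → 10000000010 = 1026
1329 = 10100110001
→ XOR → 00100110011 = 307

307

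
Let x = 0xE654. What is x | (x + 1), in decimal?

x = 1110011001010100 = 58964
x + 1 = 1110011001010101
OR    = 1110011001010101 = 58965
(x | (x + 1) sets the lowest cleared bit.)

58965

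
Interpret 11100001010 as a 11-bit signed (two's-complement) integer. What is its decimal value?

-246

pattern = 11100001010 (MSB is 1 ⇒ negative)
Invert: 00011110101, add 1 → 00011110110 = 246, so the value is -246.
(Equivalently: 1802 - 2^11 = 1802 - 2048 = -246.)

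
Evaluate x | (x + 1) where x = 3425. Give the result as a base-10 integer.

x = 110101100001 = 3425
x + 1 = 110101100010
OR    = 110101100011 = 3427
(x | (x + 1) sets the lowest cleared bit.)

3427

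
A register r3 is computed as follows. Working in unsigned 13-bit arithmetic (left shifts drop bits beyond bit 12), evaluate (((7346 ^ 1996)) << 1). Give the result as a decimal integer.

5884

7346 = 1110010110010
1996 = 0011111001100
→ ^ → 1101101111110 = 7038
→ << 1 (mod 2^13) → 1011011111100 = 5884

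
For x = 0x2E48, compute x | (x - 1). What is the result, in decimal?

x = 10111001001000 = 11848
x - 1 = 10111001000111
OR    = 10111001001111 = 11855
(x | (x - 1) sets all bits below the lowest set bit.)

11855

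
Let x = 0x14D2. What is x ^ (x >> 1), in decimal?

7867

x = 1010011010010 = 5330
x>>1 = 0101001101001
XOR  = 1111010111011 = 7867
(x ^ (x >> 1) gives the standard binary-reflected Gray code of x.)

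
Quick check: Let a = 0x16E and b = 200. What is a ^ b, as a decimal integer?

0x16E = 101101110
200 = 011001000
XOR → 110100110 = 422

422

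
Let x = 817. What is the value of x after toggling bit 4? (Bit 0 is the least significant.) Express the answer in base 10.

801

x = 001100110001
bit 4 is currently 1; toggle it via x ^ (1 << 4) = x ^ 16
→ 001100100001 = 801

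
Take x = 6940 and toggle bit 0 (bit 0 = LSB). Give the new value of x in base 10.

x = 01101100011100
bit 0 is currently 0; toggle it via x ^ (1 << 0) = x ^ 1
→ 01101100011101 = 6941

6941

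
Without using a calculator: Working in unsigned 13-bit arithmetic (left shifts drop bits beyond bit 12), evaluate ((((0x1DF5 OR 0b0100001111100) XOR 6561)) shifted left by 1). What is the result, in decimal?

2232

0x1DF5 = 1110111110101
0b0100001111100 = 0100001111100
→ OR → 1110111111101 = 7677
6561 = 1100110100001
→ XOR → 0010001011100 = 1116
→ shifted left by 1 (mod 2^13) → 0100010111000 = 2232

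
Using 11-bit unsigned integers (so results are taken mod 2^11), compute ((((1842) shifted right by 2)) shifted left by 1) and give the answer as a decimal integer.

1842 = 11100110010
→ shifted right by 2 → 00111001100 = 460
→ shifted left by 1 (mod 2^11) → 01110011000 = 920

920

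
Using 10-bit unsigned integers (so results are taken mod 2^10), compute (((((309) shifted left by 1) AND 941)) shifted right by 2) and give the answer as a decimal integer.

309 = 0100110101
→ shifted left by 1 (mod 2^10) → 1001101010 = 618
941 = 1110101101
→ AND → 1000101000 = 552
→ shifted right by 2 → 0010001010 = 138

138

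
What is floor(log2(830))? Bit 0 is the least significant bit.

9

830 = 1100111110
The topmost 1 is at position 9 (since 2^9 = 512 ≤ 830 < 1024).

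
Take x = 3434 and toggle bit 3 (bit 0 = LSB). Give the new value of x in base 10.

x = 110101101010
bit 3 is currently 1; toggle it via x ^ (1 << 3) = x ^ 8
→ 110101100010 = 3426

3426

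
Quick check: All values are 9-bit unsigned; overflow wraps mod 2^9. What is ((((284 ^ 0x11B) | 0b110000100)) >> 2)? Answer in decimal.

284 = 100011100
0x11B = 100011011
→ ^ → 000000111 = 7
0b110000100 = 110000100
→ | → 110000111 = 391
→ >> 2 → 001100001 = 97

97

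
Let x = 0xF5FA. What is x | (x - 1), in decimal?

62971

x = 1111010111111010 = 62970
x - 1 = 1111010111111001
OR    = 1111010111111011 = 62971
(x | (x - 1) sets all bits below the lowest set bit.)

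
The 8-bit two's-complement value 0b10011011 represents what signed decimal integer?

pattern = 10011011 (MSB is 1 ⇒ negative)
Invert: 01100100, add 1 → 01100101 = 101, so the value is -101.
(Equivalently: 155 - 2^8 = 155 - 256 = -101.)

-101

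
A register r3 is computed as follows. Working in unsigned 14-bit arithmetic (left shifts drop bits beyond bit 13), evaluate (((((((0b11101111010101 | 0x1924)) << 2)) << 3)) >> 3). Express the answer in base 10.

0b11101111010101 = 11101111010101
0x1924 = 01100100100100
→ | → 11101111110101 = 15349
→ << 2 (mod 2^14) → 10111111010100 = 12244
→ << 3 (mod 2^14) → 11111010100000 = 16032
→ >> 3 → 00011111010100 = 2004

2004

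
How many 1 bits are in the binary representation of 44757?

10

44757 = 1010111011010101
Count the 1s: 1 + 1 + 1 + 1 + 1 + 1 + 1 + 1 + 1 + 1 = 10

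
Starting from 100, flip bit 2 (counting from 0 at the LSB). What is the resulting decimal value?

96

x = 00001100100
bit 2 is currently 1; toggle it via x ^ (1 << 2) = x ^ 4
→ 00001100000 = 96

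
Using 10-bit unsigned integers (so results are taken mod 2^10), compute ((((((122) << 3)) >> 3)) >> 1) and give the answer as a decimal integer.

61

122 = 0001111010
→ << 3 (mod 2^10) → 1111010000 = 976
→ >> 3 → 0001111010 = 122
→ >> 1 → 0000111101 = 61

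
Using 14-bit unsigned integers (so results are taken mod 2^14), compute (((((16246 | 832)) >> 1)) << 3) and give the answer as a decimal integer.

15832

16246 = 11111101110110
832 = 00001101000000
→ | → 11111101110110 = 16246
→ >> 1 → 01111110111011 = 8123
→ << 3 (mod 2^14) → 11110111011000 = 15832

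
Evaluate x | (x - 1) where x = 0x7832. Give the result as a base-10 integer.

x = 111100000110010 = 30770
x - 1 = 111100000110001
OR    = 111100000110011 = 30771
(x | (x - 1) sets all bits below the lowest set bit.)

30771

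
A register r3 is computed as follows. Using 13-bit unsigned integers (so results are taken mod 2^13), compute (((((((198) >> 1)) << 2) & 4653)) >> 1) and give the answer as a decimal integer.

198 = 0000011000110
→ >> 1 → 0000001100011 = 99
→ << 2 (mod 2^13) → 0000110001100 = 396
4653 = 1001000101101
→ & → 0000000001100 = 12
→ >> 1 → 0000000000110 = 6

6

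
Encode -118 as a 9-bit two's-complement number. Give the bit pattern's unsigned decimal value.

394

118 in 9 bits: 001110110
Invert: 110001001
Add 1:  110001010 = 394
(Check: 2^9 - 118 = 512 - 118 = 394.)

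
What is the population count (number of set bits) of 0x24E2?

0x24E2 = 10010011100010
Count the 1s: 1 + 1 + 1 + 1 + 1 + 1 = 6

6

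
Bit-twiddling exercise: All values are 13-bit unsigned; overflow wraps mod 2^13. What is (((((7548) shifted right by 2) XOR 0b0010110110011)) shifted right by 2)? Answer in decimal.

7548 = 1110101111100
→ shifted right by 2 → 0011101011111 = 1887
0b0010110110011 = 0010110110011
→ XOR → 0001011101100 = 748
→ shifted right by 2 → 0000010111011 = 187

187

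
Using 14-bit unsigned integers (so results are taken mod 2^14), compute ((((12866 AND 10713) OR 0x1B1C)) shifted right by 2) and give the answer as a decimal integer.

12866 = 11001001000010
10713 = 10100111011001
→ AND → 10000001000000 = 8256
0x1B1C = 01101100011100
→ OR → 11101101011100 = 15196
→ shifted right by 2 → 00111011010111 = 3799

3799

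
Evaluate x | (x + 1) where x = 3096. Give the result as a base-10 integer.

3097

x = 110000011000 = 3096
x + 1 = 110000011001
OR    = 110000011001 = 3097
(x | (x + 1) sets the lowest cleared bit.)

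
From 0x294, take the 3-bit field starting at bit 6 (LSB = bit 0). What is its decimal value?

2

v = 1010010100
Shift right by 6: 1010
Mask low 3 bits: 010 = 2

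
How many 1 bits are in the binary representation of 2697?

5

2697 = 101010001001
Count the 1s: 1 + 1 + 1 + 1 + 1 = 5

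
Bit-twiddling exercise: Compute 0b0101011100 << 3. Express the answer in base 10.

2784

x = 000101011100
shift left by 3 → 101011100000 = 2784
(equivalently, 348 × 2^3 = 348 × 8)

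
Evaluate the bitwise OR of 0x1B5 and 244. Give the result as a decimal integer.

0x1B5 = 110110101
244 = 011110100
 OR → 111110101 = 501

501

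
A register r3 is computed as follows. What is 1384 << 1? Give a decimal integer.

2768

1384 = 010101101000
shift left by 1 → 101011010000 = 2768
(equivalently, 1384 × 2^1 = 1384 × 2)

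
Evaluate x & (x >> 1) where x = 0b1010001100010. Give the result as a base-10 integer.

32

x = 1010001100010 = 5218
x>>1 = 0101000110001
AND  = 0000000100000 = 32
(x & (x >> 1) has a 1 wherever x has two consecutive 1 bits.)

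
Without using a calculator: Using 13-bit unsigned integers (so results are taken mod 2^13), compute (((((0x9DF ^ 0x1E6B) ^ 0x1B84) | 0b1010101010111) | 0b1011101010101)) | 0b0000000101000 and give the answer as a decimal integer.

8063

0x9DF = 0100111011111
0x1E6B = 1111001101011
→ ^ → 1011110110100 = 6068
0x1B84 = 1101110000100
→ ^ → 0110000110000 = 3120
0b1010101010111 = 1010101010111
→ | → 1110101110111 = 7543
0b1011101010101 = 1011101010101
→ | → 1111101110111 = 8055
0b0000000101000 = 0000000101000
→ | → 1111101111111 = 8063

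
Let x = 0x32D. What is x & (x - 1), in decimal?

x = 1100101101 = 813
x - 1 = 1100101100
AND   = 1100101100 = 812
(x & (x - 1) clears the lowest set bit of x.)

812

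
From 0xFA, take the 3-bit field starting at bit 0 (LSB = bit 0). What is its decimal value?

v = 0000011111010
Shift right by 0: 0000011111010
Mask low 3 bits: 010 = 2

2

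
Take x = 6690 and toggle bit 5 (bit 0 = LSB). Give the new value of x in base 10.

x = 1101000100010
bit 5 is currently 1; toggle it via x ^ (1 << 5) = x ^ 32
→ 1101000000010 = 6658

6658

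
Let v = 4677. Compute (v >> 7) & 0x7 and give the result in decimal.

v = 1001001000101
Shift right by 7: 100100
Mask low 3 bits: 100 = 4

4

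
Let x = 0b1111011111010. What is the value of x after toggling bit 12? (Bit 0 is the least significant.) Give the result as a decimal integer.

3834

x = 1111011111010
bit 12 is currently 1; toggle it via x ^ (1 << 12) = x ^ 4096
→ 0111011111010 = 3834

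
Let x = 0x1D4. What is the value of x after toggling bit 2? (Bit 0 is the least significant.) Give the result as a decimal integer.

464

x = 111010100
bit 2 is currently 1; toggle it via x ^ (1 << 2) = x ^ 4
→ 111010000 = 464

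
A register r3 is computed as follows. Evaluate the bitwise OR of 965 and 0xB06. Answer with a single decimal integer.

965 = 001111000101
0xB06 = 101100000110
 OR → 101111000111 = 3015

3015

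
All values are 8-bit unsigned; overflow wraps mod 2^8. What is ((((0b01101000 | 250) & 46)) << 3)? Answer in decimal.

0b01101000 = 01101000
250 = 11111010
→ | → 11111010 = 250
46 = 00101110
→ & → 00101010 = 42
→ << 3 (mod 2^8) → 01010000 = 80

80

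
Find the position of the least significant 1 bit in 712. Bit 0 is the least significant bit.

3

712 = 1011001000
Trailing zeros: 3, so the lowest set bit is bit 3 (value 8).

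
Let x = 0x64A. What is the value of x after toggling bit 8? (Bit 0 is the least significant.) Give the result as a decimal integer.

x = 0011001001010
bit 8 is currently 0; toggle it via x ^ (1 << 8) = x ^ 256
→ 0011101001010 = 1866

1866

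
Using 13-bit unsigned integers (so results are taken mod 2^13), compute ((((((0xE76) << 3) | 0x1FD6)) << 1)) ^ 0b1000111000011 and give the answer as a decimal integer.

0xE76 = 0111001110110
→ << 3 (mod 2^13) → 1001110110000 = 5040
0x1FD6 = 1111111010110
→ | → 1111111110110 = 8182
→ << 1 (mod 2^13) → 1111111101100 = 8172
0b1000111000011 = 1000111000011
→ ^ → 0111000101111 = 3631

3631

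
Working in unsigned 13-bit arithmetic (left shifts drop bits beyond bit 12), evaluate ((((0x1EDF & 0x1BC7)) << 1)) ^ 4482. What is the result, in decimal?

0x1EDF = 1111011011111
0x1BC7 = 1101111000111
→ & → 1101011000111 = 6855
→ << 1 (mod 2^13) → 1010110001110 = 5518
4482 = 1000110000010
→ ^ → 0010000001100 = 1036

1036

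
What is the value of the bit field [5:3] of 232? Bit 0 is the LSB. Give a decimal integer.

v = 00011101000
Shift right by 3: 00011101
Mask low 3 bits: 101 = 5

5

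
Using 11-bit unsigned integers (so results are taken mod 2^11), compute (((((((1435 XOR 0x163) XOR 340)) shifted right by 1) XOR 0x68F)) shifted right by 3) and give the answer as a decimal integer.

139

1435 = 10110011011
0x163 = 00101100011
→ XOR → 10011111000 = 1272
340 = 00101010100
→ XOR → 10110101100 = 1452
→ shifted right by 1 → 01011010110 = 726
0x68F = 11010001111
→ XOR → 10001011001 = 1113
→ shifted right by 3 → 00010001011 = 139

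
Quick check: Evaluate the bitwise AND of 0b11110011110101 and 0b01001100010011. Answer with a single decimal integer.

a = 11110011110101
b = 01001100010011
AND → 01000000010001 = 4113

4113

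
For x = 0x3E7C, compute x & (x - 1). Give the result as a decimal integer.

15992

x = 11111001111100 = 15996
x - 1 = 11111001111011
AND   = 11111001111000 = 15992
(x & (x - 1) clears the lowest set bit of x.)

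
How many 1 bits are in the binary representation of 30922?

30922 = 111100011001010
Count the 1s: 1 + 1 + 1 + 1 + 1 + 1 + 1 + 1 = 8

8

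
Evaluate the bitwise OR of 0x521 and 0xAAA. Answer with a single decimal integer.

4011

0x521 = 010100100001
0xAAA = 101010101010
 OR → 111110101011 = 4011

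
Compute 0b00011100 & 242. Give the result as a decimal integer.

16

a = 00011100
242 = 11110010
AND → 00010000 = 16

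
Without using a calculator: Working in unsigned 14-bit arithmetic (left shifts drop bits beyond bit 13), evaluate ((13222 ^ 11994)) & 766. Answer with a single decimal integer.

13222 = 11001110100110
11994 = 10111011011010
→ ^ → 01110101111100 = 7548
766 = 00001011111110
→ & → 00000001111100 = 124

124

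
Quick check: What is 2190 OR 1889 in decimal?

4079

2190 = 100010001110
1889 = 011101100001
 OR → 111111101111 = 4079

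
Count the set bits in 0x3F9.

0x3F9 = 1111111001
Count the 1s: 1 + 1 + 1 + 1 + 1 + 1 + 1 + 1 = 8

8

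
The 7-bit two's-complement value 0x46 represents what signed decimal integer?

pattern = 1000110 (MSB is 1 ⇒ negative)
Invert: 0111001, add 1 → 0111010 = 58, so the value is -58.
(Equivalently: 70 - 2^7 = 70 - 128 = -58.)

-58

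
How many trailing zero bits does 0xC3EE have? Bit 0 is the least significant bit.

1

0xC3EE = 1100001111101110
Trailing zeros: 1, so the lowest set bit is bit 1 (value 2).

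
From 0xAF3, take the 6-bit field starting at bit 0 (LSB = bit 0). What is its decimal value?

v = 101011110011
Shift right by 0: 101011110011
Mask low 6 bits: 110011 = 51

51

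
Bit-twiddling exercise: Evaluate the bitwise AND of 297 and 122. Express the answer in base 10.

40

297 = 100101001
122 = 001111010
AND → 000101000 = 40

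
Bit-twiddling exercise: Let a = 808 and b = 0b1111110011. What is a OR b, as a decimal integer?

1019

808 = 1100101000
b = 1111110011
 OR → 1111111011 = 1019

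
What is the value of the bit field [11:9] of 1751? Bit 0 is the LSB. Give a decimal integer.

3

v = 00011011010111
Shift right by 9: 00011
Mask low 3 bits: 011 = 3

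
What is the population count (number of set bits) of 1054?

5

1054 = 10000011110
Count the 1s: 1 + 1 + 1 + 1 + 1 = 5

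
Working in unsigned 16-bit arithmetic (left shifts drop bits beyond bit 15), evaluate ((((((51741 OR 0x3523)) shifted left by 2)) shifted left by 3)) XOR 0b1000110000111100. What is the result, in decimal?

51741 = 1100101000011101
0x3523 = 0011010100100011
→ OR → 1111111100111111 = 65343
→ shifted left by 2 (mod 2^16) → 1111110011111100 = 64764
→ shifted left by 3 (mod 2^16) → 1110011111100000 = 59360
0b1000110000111100 = 1000110000111100
→ XOR → 0110101111011100 = 27612

27612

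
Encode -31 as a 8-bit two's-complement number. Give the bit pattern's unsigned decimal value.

31 in 8 bits: 00011111
Invert: 11100000
Add 1:  11100001 = 225
(Check: 2^8 - 31 = 256 - 31 = 225.)

225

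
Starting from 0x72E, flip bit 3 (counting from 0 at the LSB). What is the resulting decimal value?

x = 11100101110
bit 3 is currently 1; toggle it via x ^ (1 << 3) = x ^ 8
→ 11100100110 = 1830

1830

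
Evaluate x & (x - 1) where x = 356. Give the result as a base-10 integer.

x = 101100100 = 356
x - 1 = 101100011
AND   = 101100000 = 352
(x & (x - 1) clears the lowest set bit of x.)

352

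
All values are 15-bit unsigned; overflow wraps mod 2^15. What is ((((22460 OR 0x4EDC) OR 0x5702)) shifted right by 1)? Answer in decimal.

22460 = 101011110111100
0x4EDC = 100111011011100
→ OR → 101111111111100 = 24572
0x5702 = 101011100000010
→ OR → 101111111111110 = 24574
→ shifted right by 1 → 010111111111111 = 12287

12287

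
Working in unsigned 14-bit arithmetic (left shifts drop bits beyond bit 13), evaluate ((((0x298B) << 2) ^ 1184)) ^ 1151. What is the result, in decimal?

9971

0x298B = 10100110001011
→ << 2 (mod 2^14) → 10011000101100 = 9772
1184 = 00010010100000
→ ^ → 10001010001100 = 8844
1151 = 00010001111111
→ ^ → 10011011110011 = 9971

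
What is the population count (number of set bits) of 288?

288 = 100100000
Count the 1s: 1 + 1 = 2

2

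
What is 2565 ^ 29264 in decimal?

30805

2565 = 000101000000101
29264 = 111001001010000
XOR → 111100001010101 = 30805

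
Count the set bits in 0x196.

0x196 = 110010110
Count the 1s: 1 + 1 + 1 + 1 + 1 = 5

5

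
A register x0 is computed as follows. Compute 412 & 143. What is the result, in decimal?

140

412 = 110011100
143 = 010001111
AND → 010001100 = 140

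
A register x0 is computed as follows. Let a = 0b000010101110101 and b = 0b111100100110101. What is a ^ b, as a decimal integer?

31808

a = 000010101110101
b = 111100100110101
XOR → 111110001000000 = 31808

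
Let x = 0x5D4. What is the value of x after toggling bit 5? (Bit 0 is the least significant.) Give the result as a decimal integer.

1524

x = 10111010100
bit 5 is currently 0; toggle it via x ^ (1 << 5) = x ^ 32
→ 10111110100 = 1524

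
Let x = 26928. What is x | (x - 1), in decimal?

26943

x = 110100100110000 = 26928
x - 1 = 110100100101111
OR    = 110100100111111 = 26943
(x | (x - 1) sets all bits below the lowest set bit.)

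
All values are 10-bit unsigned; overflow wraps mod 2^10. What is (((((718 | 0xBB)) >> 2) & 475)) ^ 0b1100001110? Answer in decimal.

917

718 = 1011001110
0xBB = 0010111011
→ | → 1011111111 = 767
→ >> 2 → 0010111111 = 191
475 = 0111011011
→ & → 0010011011 = 155
0b1100001110 = 1100001110
→ ^ → 1110010101 = 917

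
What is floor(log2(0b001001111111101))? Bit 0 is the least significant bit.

12

0b001001111111101 = 1001111111101
The topmost 1 is at position 12 (since 2^12 = 4096 ≤ 5117 < 8192).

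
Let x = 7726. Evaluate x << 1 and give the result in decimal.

15452

7726 = 01111000101110
shift left by 1 → 11110001011100 = 15452
(equivalently, 7726 × 2^1 = 7726 × 2)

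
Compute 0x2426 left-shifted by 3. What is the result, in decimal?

74032

0x2426 = 00010010000100110
shift left by 3 → 10010000100110000 = 74032
(equivalently, 9254 × 2^3 = 9254 × 8)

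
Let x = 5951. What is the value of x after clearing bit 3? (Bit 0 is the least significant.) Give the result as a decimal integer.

x = 01011100111111
bit 3 is currently 1; clear it via x & ~(1 << 3) = x & ~8
→ 01011100110111 = 5943

5943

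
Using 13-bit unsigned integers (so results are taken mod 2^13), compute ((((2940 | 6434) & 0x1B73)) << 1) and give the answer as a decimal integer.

2940 = 0101101111100
6434 = 1100100100010
→ | → 1101101111110 = 7038
0x1B73 = 1101101110011
→ & → 1101101110010 = 7026
→ << 1 (mod 2^13) → 1011011100100 = 5860

5860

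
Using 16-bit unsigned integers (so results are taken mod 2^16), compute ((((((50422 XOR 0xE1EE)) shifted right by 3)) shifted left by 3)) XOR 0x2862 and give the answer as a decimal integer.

3450

50422 = 1100010011110110
0xE1EE = 1110000111101110
→ XOR → 0010010100011000 = 9496
→ shifted right by 3 → 0000010010100011 = 1187
→ shifted left by 3 (mod 2^16) → 0010010100011000 = 9496
0x2862 = 0010100001100010
→ XOR → 0000110101111010 = 3450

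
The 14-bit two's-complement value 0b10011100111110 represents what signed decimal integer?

-6338

pattern = 10011100111110 (MSB is 1 ⇒ negative)
Invert: 01100011000001, add 1 → 01100011000010 = 6338, so the value is -6338.
(Equivalently: 10046 - 2^14 = 10046 - 16384 = -6338.)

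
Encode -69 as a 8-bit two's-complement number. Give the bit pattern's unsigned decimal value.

187

69 in 8 bits: 01000101
Invert: 10111010
Add 1:  10111011 = 187
(Check: 2^8 - 69 = 256 - 69 = 187.)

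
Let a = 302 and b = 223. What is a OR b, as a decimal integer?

302 = 100101110
223 = 011011111
 OR → 111111111 = 511

511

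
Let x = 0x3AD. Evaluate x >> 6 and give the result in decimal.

0x3AD = 1110101101
shift right by 6 → 0000001110 = 14
(equivalently, floor(941 / 64))

14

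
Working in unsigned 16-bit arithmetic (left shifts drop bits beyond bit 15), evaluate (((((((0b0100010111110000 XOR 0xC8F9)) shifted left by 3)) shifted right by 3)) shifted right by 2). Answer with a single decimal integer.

0b0100010111110000 = 0100010111110000
0xC8F9 = 1100100011111001
→ XOR → 1000110100001001 = 36105
→ shifted left by 3 (mod 2^16) → 0110100001001000 = 26696
→ shifted right by 3 → 0000110100001001 = 3337
→ shifted right by 2 → 0000001101000010 = 834

834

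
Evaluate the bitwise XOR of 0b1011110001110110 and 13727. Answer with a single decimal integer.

35305

a = 1011110001110110
13727 = 0011010110011111
XOR → 1000100111101001 = 35305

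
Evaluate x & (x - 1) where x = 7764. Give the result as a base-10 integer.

7760

x = 1111001010100 = 7764
x - 1 = 1111001010011
AND   = 1111001010000 = 7760
(x & (x - 1) clears the lowest set bit of x.)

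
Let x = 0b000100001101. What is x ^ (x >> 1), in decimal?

x = 100001101 = 269
x>>1 = 010000110
XOR  = 110001011 = 395
(x ^ (x >> 1) gives the standard binary-reflected Gray code of x.)

395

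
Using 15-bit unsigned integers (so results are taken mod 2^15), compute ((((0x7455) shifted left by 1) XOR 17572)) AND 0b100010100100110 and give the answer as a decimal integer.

0x7455 = 111010001010101
→ shifted left by 1 (mod 2^15) → 110100010101010 = 26794
17572 = 100010010100100
→ XOR → 010110000001110 = 11278
0b100010100100110 = 100010100100110
→ AND → 000010000000110 = 1030

1030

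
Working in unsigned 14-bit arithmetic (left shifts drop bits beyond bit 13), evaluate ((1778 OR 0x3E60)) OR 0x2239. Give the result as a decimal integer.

1778 = 00011011110010
0x3E60 = 11111001100000
→ OR → 11111011110010 = 16114
0x2239 = 10001000111001
→ OR → 11111011111011 = 16123

16123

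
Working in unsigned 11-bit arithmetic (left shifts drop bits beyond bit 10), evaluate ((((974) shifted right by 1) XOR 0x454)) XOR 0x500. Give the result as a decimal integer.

974 = 01111001110
→ shifted right by 1 → 00111100111 = 487
0x454 = 10001010100
→ XOR → 10110110011 = 1459
0x500 = 10100000000
→ XOR → 00010110011 = 179

179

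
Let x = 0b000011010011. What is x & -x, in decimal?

x = 11010011 = 211
-x (two's complement) = …00101101
AND   = 00000001 = 1
(x & -x isolates the lowest set bit of x.)

1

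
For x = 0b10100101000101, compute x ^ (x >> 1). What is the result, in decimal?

15847

x = 10100101000101 = 10565
x>>1 = 01010010100010
XOR  = 11110111100111 = 15847
(x ^ (x >> 1) gives the standard binary-reflected Gray code of x.)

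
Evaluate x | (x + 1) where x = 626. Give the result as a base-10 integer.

x = 1001110010 = 626
x + 1 = 1001110011
OR    = 1001110011 = 627
(x | (x + 1) sets the lowest cleared bit.)

627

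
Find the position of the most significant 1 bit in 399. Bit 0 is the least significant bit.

399 = 110001111
The topmost 1 is at position 8 (since 2^8 = 256 ≤ 399 < 512).

8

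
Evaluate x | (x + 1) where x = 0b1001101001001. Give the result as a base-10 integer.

x = 1001101001001 = 4937
x + 1 = 1001101001010
OR    = 1001101001011 = 4939
(x | (x + 1) sets the lowest cleared bit.)

4939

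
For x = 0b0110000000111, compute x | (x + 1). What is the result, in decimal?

3087

x = 110000000111 = 3079
x + 1 = 110000001000
OR    = 110000001111 = 3087
(x | (x + 1) sets the lowest cleared bit.)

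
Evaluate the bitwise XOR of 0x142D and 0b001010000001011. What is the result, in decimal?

0x142D = 1010000101101
b = 1010000001011
XOR → 0000000100110 = 38

38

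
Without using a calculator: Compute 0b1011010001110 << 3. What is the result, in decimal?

x = 0001011010001110
shift left by 3 → 1011010001110000 = 46192
(equivalently, 5774 × 2^3 = 5774 × 8)

46192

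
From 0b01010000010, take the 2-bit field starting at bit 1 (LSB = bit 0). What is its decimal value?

1

v = 01010000010
Shift right by 1: 0101000001
Mask low 2 bits: 01 = 1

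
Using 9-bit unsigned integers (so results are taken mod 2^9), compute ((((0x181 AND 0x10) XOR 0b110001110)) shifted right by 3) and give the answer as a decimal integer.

49

0x181 = 110000001
0x10 = 000010000
→ AND → 000000000 = 0
0b110001110 = 110001110
→ XOR → 110001110 = 398
→ shifted right by 3 → 000110001 = 49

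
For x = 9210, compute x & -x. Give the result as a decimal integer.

x = 10001111111010 = 9210
-x (two's complement) = …01110000000110
AND   = 00000000000010 = 2
(x & -x isolates the lowest set bit of x.)

2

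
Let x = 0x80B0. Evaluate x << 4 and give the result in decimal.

527104

0x80B0 = 00001000000010110000
shift left by 4 → 10000000101100000000 = 527104
(equivalently, 32944 × 2^4 = 32944 × 16)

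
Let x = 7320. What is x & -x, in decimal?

8

x = 1110010011000 = 7320
-x (two's complement) = …0001101101000
AND   = 0000000001000 = 8
(x & -x isolates the lowest set bit of x.)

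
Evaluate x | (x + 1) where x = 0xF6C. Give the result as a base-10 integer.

x = 111101101100 = 3948
x + 1 = 111101101101
OR    = 111101101101 = 3949
(x | (x + 1) sets the lowest cleared bit.)

3949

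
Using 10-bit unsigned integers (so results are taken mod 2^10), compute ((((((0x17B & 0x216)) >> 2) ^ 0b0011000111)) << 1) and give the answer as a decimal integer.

390

0x17B = 0101111011
0x216 = 1000010110
→ & → 0000010010 = 18
→ >> 2 → 0000000100 = 4
0b0011000111 = 0011000111
→ ^ → 0011000011 = 195
→ << 1 (mod 2^10) → 0110000110 = 390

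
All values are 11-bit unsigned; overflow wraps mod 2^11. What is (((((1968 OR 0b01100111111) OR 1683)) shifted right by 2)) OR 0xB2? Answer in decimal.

511

1968 = 11110110000
0b01100111111 = 01100111111
→ OR → 11110111111 = 1983
1683 = 11010010011
→ OR → 11110111111 = 1983
→ shifted right by 2 → 00111101111 = 495
0xB2 = 00010110010
→ OR → 00111111111 = 511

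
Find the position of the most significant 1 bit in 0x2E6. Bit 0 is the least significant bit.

0x2E6 = 1011100110
The topmost 1 is at position 9 (since 2^9 = 512 ≤ 742 < 1024).

9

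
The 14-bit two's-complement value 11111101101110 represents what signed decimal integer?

pattern = 11111101101110 (MSB is 1 ⇒ negative)
Invert: 00000010010001, add 1 → 00000010010010 = 146, so the value is -146.
(Equivalently: 16238 - 2^14 = 16238 - 16384 = -146.)

-146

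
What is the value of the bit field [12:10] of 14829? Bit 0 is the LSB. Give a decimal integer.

6

v = 11100111101101
Shift right by 10: 1110
Mask low 3 bits: 110 = 6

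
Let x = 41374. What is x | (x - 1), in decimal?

x = 1010000110011110 = 41374
x - 1 = 1010000110011101
OR    = 1010000110011111 = 41375
(x | (x - 1) sets all bits below the lowest set bit.)

41375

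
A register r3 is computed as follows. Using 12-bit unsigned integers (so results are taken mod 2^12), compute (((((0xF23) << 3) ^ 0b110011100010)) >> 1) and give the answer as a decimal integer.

765

0xF23 = 111100100011
→ << 3 (mod 2^12) → 100100011000 = 2328
0b110011100010 = 110011100010
→ ^ → 010111111010 = 1530
→ >> 1 → 001011111101 = 765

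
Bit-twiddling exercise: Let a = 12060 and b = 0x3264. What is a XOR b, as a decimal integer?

7544

12060 = 10111100011100
0x3264 = 11001001100100
XOR → 01110101111000 = 7544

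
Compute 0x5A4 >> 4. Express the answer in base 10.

0x5A4 = 10110100100
shift right by 4 → 00001011010 = 90
(equivalently, floor(1444 / 16))

90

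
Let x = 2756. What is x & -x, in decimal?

4

x = 101011000100 = 2756
-x (two's complement) = …010100111100
AND   = 000000000100 = 4
(x & -x isolates the lowest set bit of x.)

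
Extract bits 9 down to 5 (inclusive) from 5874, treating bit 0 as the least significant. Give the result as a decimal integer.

v = 1011011110010
Shift right by 5: 10110111
Mask low 5 bits: 10111 = 23

23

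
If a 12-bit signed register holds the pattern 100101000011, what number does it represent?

pattern = 100101000011 (MSB is 1 ⇒ negative)
Invert: 011010111100, add 1 → 011010111101 = 1725, so the value is -1725.
(Equivalently: 2371 - 2^12 = 2371 - 4096 = -1725.)

-1725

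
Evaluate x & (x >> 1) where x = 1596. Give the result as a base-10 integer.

x = 11000111100 = 1596
x>>1 = 01100011110
AND  = 01000011100 = 540
(x & (x >> 1) has a 1 wherever x has two consecutive 1 bits.)

540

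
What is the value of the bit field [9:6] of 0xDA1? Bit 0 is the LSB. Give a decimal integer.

v = 110110100001
Shift right by 6: 110110
Mask low 4 bits: 0110 = 6

6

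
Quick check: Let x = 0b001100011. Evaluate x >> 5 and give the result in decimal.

x = 1100011
shift right by 5 → 0000011 = 3
(equivalently, floor(99 / 32))

3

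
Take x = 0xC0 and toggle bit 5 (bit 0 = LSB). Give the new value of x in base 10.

x = 0011000000
bit 5 is currently 0; toggle it via x ^ (1 << 5) = x ^ 32
→ 0011100000 = 224

224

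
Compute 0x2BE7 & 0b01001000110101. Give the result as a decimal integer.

549

0x2BE7 = 10101111100111
b = 01001000110101
AND → 00001000100101 = 549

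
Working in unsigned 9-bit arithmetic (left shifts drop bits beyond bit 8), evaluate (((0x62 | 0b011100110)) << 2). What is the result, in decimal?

0x62 = 001100010
0b011100110 = 011100110
→ | → 011100110 = 230
→ << 2 (mod 2^9) → 110011000 = 408

408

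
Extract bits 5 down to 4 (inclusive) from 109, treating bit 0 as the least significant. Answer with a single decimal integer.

v = 00001101101
Shift right by 4: 0000110
Mask low 2 bits: 10 = 2

2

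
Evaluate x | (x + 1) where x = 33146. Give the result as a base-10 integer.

x = 1000000101111010 = 33146
x + 1 = 1000000101111011
OR    = 1000000101111011 = 33147
(x | (x + 1) sets the lowest cleared bit.)

33147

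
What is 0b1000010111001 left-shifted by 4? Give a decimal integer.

x = 00001000010111001
shift left by 4 → 10000101110010000 = 68496
(equivalently, 4281 × 2^4 = 4281 × 16)

68496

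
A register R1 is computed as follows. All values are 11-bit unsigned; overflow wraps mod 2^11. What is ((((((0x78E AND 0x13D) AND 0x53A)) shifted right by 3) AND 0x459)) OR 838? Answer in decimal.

839

0x78E = 11110001110
0x13D = 00100111101
→ AND → 00100001100 = 268
0x53A = 10100111010
→ AND → 00100001000 = 264
→ shifted right by 3 → 00000100001 = 33
0x459 = 10001011001
→ AND → 00000000001 = 1
838 = 01101000110
→ OR → 01101000111 = 839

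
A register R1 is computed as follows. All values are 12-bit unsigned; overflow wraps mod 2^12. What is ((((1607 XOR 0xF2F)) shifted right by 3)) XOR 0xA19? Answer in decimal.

2868

1607 = 011001000111
0xF2F = 111100101111
→ XOR → 100101101000 = 2408
→ shifted right by 3 → 000100101101 = 301
0xA19 = 101000011001
→ XOR → 101100110100 = 2868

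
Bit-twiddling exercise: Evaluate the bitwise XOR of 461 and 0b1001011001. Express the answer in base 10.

461 = 0111001101
b = 1001011001
XOR → 1110010100 = 916

916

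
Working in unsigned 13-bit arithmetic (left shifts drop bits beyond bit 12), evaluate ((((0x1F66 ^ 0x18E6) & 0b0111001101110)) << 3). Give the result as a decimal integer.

0x1F66 = 1111101100110
0x18E6 = 1100011100110
→ ^ → 0011110000000 = 1920
0b0111001101110 = 0111001101110
→ & → 0011000000000 = 1536
→ << 3 (mod 2^13) → 1000000000000 = 4096

4096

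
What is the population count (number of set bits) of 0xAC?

0xAC = 10101100
Count the 1s: 1 + 1 + 1 + 1 = 4

4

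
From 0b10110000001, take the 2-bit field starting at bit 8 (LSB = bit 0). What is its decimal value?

v = 10110000001
Shift right by 8: 101
Mask low 2 bits: 01 = 1

1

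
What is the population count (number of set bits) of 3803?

9

3803 = 111011011011
Count the 1s: 1 + 1 + 1 + 1 + 1 + 1 + 1 + 1 + 1 = 9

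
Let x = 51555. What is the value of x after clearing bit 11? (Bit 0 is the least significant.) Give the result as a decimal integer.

x = 1100100101100011
bit 11 is currently 1; clear it via x & ~(1 << 11) = x & ~2048
→ 1100000101100011 = 49507

49507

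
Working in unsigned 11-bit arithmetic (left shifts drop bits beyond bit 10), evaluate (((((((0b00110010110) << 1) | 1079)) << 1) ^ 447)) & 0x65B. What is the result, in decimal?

1601

0b00110010110 = 00110010110
→ << 1 (mod 2^11) → 01100101100 = 812
1079 = 10000110111
→ | → 11100111111 = 1855
→ << 1 (mod 2^11) → 11001111110 = 1662
447 = 00110111111
→ ^ → 11111000001 = 1985
0x65B = 11001011011
→ & → 11001000001 = 1601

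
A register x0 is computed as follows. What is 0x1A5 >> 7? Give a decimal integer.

3

0x1A5 = 110100101
shift right by 7 → 000000011 = 3
(equivalently, floor(421 / 128))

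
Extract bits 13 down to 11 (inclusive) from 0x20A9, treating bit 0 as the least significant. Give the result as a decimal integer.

v = 010000010101001
Shift right by 11: 0100
Mask low 3 bits: 100 = 4

4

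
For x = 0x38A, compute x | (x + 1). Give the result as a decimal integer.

x = 1110001010 = 906
x + 1 = 1110001011
OR    = 1110001011 = 907
(x | (x + 1) sets the lowest cleared bit.)

907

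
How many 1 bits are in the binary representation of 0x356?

0x356 = 1101010110
Count the 1s: 1 + 1 + 1 + 1 + 1 + 1 = 6

6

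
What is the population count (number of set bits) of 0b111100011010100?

n = 111100011010100
Count the 1s: 1 + 1 + 1 + 1 + 1 + 1 + 1 + 1 = 8

8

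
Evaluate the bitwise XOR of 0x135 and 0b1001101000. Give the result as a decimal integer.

861

0x135 = 0100110101
b = 1001101000
XOR → 1101011101 = 861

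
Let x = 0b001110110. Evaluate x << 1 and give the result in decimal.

236

x = 01110110
shift left by 1 → 11101100 = 236
(equivalently, 118 × 2^1 = 118 × 2)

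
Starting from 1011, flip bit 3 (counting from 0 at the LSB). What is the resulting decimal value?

x = 01111110011
bit 3 is currently 0; toggle it via x ^ (1 << 3) = x ^ 8
→ 01111111011 = 1019

1019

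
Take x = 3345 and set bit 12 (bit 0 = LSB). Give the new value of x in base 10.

7441

x = 0000110100010001
bit 12 is currently 0; set it via x | (1 << 12) = x | 4096
→ 0001110100010001 = 7441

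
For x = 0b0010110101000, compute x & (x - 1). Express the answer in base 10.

1440

x = 10110101000 = 1448
x - 1 = 10110100111
AND   = 10110100000 = 1440
(x & (x - 1) clears the lowest set bit of x.)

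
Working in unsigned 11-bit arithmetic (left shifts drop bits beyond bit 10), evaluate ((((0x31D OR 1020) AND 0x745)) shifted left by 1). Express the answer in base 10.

0x31D = 01100011101
1020 = 01111111100
→ OR → 01111111101 = 1021
0x745 = 11101000101
→ AND → 01101000101 = 837
→ shifted left by 1 (mod 2^11) → 11010001010 = 1674

1674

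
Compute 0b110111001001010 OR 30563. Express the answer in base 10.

a = 110111001001010
30563 = 111011101100011
 OR → 111111101101011 = 32619

32619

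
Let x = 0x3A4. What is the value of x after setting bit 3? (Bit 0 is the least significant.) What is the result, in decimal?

940

x = 01110100100
bit 3 is currently 0; set it via x | (1 << 3) = x | 8
→ 01110101100 = 940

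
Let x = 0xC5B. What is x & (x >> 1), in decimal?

x = 110001011011 = 3163
x>>1 = 011000101101
AND  = 010000001001 = 1033
(x & (x >> 1) has a 1 wherever x has two consecutive 1 bits.)

1033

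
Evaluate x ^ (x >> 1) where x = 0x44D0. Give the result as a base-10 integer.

x = 100010011010000 = 17616
x>>1 = 010001001101000
XOR  = 110011010111000 = 26296
(x ^ (x >> 1) gives the standard binary-reflected Gray code of x.)

26296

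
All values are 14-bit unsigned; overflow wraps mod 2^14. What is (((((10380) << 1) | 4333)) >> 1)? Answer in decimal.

10380 = 10100010001100
→ << 1 (mod 2^14) → 01000100011000 = 4376
4333 = 01000011101101
→ | → 01000111111101 = 4605
→ >> 1 → 00100011111110 = 2302

2302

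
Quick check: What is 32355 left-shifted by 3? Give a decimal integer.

32355 = 000111111001100011
shift left by 3 → 111111001100011000 = 258840
(equivalently, 32355 × 2^3 = 32355 × 8)

258840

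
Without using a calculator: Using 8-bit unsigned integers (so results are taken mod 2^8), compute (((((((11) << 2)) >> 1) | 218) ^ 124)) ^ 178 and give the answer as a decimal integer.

11 = 00001011
→ << 2 (mod 2^8) → 00101100 = 44
→ >> 1 → 00010110 = 22
218 = 11011010
→ | → 11011110 = 222
124 = 01111100
→ ^ → 10100010 = 162
178 = 10110010
→ ^ → 00010000 = 16

16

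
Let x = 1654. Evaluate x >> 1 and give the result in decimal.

827

1654 = 11001110110
shift right by 1 → 01100111011 = 827
(equivalently, floor(1654 / 2))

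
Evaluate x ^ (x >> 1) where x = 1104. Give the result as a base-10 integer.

1656

x = 10001010000 = 1104
x>>1 = 01000101000
XOR  = 11001111000 = 1656
(x ^ (x >> 1) gives the standard binary-reflected Gray code of x.)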